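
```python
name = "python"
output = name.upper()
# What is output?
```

Answer: 'PYTHON'

Derivation:
Trace (tracking output):
name = 'python'  # -> name = 'python'
output = name.upper()  # -> output = 'PYTHON'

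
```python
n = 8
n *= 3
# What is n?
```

Trace (tracking n):
n = 8  # -> n = 8
n *= 3  # -> n = 24

Answer: 24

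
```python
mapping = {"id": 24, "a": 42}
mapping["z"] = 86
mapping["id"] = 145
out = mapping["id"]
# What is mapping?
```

Trace (tracking mapping):
mapping = {'id': 24, 'a': 42}  # -> mapping = {'id': 24, 'a': 42}
mapping['z'] = 86  # -> mapping = {'id': 24, 'a': 42, 'z': 86}
mapping['id'] = 145  # -> mapping = {'id': 145, 'a': 42, 'z': 86}
out = mapping['id']  # -> out = 145

Answer: {'id': 145, 'a': 42, 'z': 86}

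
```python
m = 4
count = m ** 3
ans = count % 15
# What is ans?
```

Trace (tracking ans):
m = 4  # -> m = 4
count = m ** 3  # -> count = 64
ans = count % 15  # -> ans = 4

Answer: 4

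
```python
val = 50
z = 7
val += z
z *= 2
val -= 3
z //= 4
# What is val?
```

Answer: 54

Derivation:
Trace (tracking val):
val = 50  # -> val = 50
z = 7  # -> z = 7
val += z  # -> val = 57
z *= 2  # -> z = 14
val -= 3  # -> val = 54
z //= 4  # -> z = 3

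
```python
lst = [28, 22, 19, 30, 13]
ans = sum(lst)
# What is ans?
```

Trace (tracking ans):
lst = [28, 22, 19, 30, 13]  # -> lst = [28, 22, 19, 30, 13]
ans = sum(lst)  # -> ans = 112

Answer: 112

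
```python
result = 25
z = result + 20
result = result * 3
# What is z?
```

Trace (tracking z):
result = 25  # -> result = 25
z = result + 20  # -> z = 45
result = result * 3  # -> result = 75

Answer: 45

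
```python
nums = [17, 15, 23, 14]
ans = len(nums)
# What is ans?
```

Trace (tracking ans):
nums = [17, 15, 23, 14]  # -> nums = [17, 15, 23, 14]
ans = len(nums)  # -> ans = 4

Answer: 4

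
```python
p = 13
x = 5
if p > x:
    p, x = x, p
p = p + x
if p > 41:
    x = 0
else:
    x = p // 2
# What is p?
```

Trace (tracking p):
p = 13  # -> p = 13
x = 5  # -> x = 5
if p > x:  # condition is True
    p, x = (x, p)  # -> p = 5, x = 13
p = p + x  # -> p = 18
if p > 41:  # condition is False
else:
    x = p // 2  # -> x = 9

Answer: 18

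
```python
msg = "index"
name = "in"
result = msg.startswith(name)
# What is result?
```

Trace (tracking result):
msg = 'index'  # -> msg = 'index'
name = 'in'  # -> name = 'in'
result = msg.startswith(name)  # -> result = True

Answer: True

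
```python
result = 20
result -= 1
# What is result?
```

Trace (tracking result):
result = 20  # -> result = 20
result -= 1  # -> result = 19

Answer: 19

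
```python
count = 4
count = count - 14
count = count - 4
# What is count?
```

Trace (tracking count):
count = 4  # -> count = 4
count = count - 14  # -> count = -10
count = count - 4  # -> count = -14

Answer: -14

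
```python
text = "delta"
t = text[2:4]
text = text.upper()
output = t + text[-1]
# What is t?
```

Trace (tracking t):
text = 'delta'  # -> text = 'delta'
t = text[2:4]  # -> t = 'lt'
text = text.upper()  # -> text = 'DELTA'
output = t + text[-1]  # -> output = 'ltA'

Answer: 'lt'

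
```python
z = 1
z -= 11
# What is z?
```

Trace (tracking z):
z = 1  # -> z = 1
z -= 11  # -> z = -10

Answer: -10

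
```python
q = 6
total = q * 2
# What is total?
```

Trace (tracking total):
q = 6  # -> q = 6
total = q * 2  # -> total = 12

Answer: 12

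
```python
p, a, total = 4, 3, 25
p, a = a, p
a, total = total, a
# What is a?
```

Trace (tracking a):
p, a, total = (4, 3, 25)  # -> p = 4, a = 3, total = 25
p, a = (a, p)  # -> p = 3, a = 4
a, total = (total, a)  # -> a = 25, total = 4

Answer: 25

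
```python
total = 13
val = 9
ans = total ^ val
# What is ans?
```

Answer: 4

Derivation:
Trace (tracking ans):
total = 13  # -> total = 13
val = 9  # -> val = 9
ans = total ^ val  # -> ans = 4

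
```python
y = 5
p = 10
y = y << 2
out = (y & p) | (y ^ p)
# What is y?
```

Trace (tracking y):
y = 5  # -> y = 5
p = 10  # -> p = 10
y = y << 2  # -> y = 20
out = y & p | y ^ p  # -> out = 30

Answer: 20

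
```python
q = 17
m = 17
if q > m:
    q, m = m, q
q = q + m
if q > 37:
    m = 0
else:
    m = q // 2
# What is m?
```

Trace (tracking m):
q = 17  # -> q = 17
m = 17  # -> m = 17
if q > m:  # condition is False
q = q + m  # -> q = 34
if q > 37:  # condition is False
else:
    m = q // 2  # -> m = 17

Answer: 17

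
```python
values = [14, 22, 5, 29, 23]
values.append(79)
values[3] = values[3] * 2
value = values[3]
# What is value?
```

Trace (tracking value):
values = [14, 22, 5, 29, 23]  # -> values = [14, 22, 5, 29, 23]
values.append(79)  # -> values = [14, 22, 5, 29, 23, 79]
values[3] = values[3] * 2  # -> values = [14, 22, 5, 58, 23, 79]
value = values[3]  # -> value = 58

Answer: 58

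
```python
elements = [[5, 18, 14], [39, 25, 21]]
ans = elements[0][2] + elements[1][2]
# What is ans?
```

Trace (tracking ans):
elements = [[5, 18, 14], [39, 25, 21]]  # -> elements = [[5, 18, 14], [39, 25, 21]]
ans = elements[0][2] + elements[1][2]  # -> ans = 35

Answer: 35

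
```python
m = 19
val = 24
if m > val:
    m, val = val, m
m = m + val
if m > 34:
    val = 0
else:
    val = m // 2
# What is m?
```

Trace (tracking m):
m = 19  # -> m = 19
val = 24  # -> val = 24
if m > val:  # condition is False
m = m + val  # -> m = 43
if m > 34:  # condition is True
    val = 0  # -> val = 0

Answer: 43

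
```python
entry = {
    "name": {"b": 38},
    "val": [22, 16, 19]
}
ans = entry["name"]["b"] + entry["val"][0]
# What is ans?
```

Trace (tracking ans):
entry = {'name': {'b': 38}, 'val': [22, 16, 19]}  # -> entry = {'name': {'b': 38}, 'val': [22, 16, 19]}
ans = entry['name']['b'] + entry['val'][0]  # -> ans = 60

Answer: 60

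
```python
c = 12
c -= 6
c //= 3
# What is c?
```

Trace (tracking c):
c = 12  # -> c = 12
c -= 6  # -> c = 6
c //= 3  # -> c = 2

Answer: 2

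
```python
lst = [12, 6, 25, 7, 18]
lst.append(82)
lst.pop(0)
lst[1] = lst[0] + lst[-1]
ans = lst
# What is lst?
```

Trace (tracking lst):
lst = [12, 6, 25, 7, 18]  # -> lst = [12, 6, 25, 7, 18]
lst.append(82)  # -> lst = [12, 6, 25, 7, 18, 82]
lst.pop(0)  # -> lst = [6, 25, 7, 18, 82]
lst[1] = lst[0] + lst[-1]  # -> lst = [6, 88, 7, 18, 82]
ans = lst  # -> ans = [6, 88, 7, 18, 82]

Answer: [6, 88, 7, 18, 82]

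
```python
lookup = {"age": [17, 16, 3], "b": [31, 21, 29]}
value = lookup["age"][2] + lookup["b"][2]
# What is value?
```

Answer: 32

Derivation:
Trace (tracking value):
lookup = {'age': [17, 16, 3], 'b': [31, 21, 29]}  # -> lookup = {'age': [17, 16, 3], 'b': [31, 21, 29]}
value = lookup['age'][2] + lookup['b'][2]  # -> value = 32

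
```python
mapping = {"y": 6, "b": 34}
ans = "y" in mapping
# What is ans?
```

Answer: True

Derivation:
Trace (tracking ans):
mapping = {'y': 6, 'b': 34}  # -> mapping = {'y': 6, 'b': 34}
ans = 'y' in mapping  # -> ans = True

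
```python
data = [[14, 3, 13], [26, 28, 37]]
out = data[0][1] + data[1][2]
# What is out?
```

Trace (tracking out):
data = [[14, 3, 13], [26, 28, 37]]  # -> data = [[14, 3, 13], [26, 28, 37]]
out = data[0][1] + data[1][2]  # -> out = 40

Answer: 40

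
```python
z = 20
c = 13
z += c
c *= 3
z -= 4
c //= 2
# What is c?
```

Trace (tracking c):
z = 20  # -> z = 20
c = 13  # -> c = 13
z += c  # -> z = 33
c *= 3  # -> c = 39
z -= 4  # -> z = 29
c //= 2  # -> c = 19

Answer: 19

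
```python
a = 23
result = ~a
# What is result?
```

Trace (tracking result):
a = 23  # -> a = 23
result = ~a  # -> result = -24

Answer: -24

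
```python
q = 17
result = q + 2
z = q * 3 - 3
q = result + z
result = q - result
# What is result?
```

Answer: 48

Derivation:
Trace (tracking result):
q = 17  # -> q = 17
result = q + 2  # -> result = 19
z = q * 3 - 3  # -> z = 48
q = result + z  # -> q = 67
result = q - result  # -> result = 48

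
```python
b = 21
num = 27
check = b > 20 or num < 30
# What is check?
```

Answer: True

Derivation:
Trace (tracking check):
b = 21  # -> b = 21
num = 27  # -> num = 27
check = b > 20 or num < 30  # -> check = True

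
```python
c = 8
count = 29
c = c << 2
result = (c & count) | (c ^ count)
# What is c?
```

Answer: 32

Derivation:
Trace (tracking c):
c = 8  # -> c = 8
count = 29  # -> count = 29
c = c << 2  # -> c = 32
result = c & count | c ^ count  # -> result = 61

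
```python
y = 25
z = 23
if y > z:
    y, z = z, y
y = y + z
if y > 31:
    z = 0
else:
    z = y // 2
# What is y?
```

Answer: 48

Derivation:
Trace (tracking y):
y = 25  # -> y = 25
z = 23  # -> z = 23
if y > z:  # condition is True
    y, z = (z, y)  # -> y = 23, z = 25
y = y + z  # -> y = 48
if y > 31:  # condition is True
    z = 0  # -> z = 0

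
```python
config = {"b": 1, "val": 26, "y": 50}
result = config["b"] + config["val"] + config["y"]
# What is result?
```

Trace (tracking result):
config = {'b': 1, 'val': 26, 'y': 50}  # -> config = {'b': 1, 'val': 26, 'y': 50}
result = config['b'] + config['val'] + config['y']  # -> result = 77

Answer: 77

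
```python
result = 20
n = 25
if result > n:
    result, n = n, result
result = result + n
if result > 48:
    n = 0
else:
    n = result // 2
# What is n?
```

Answer: 22

Derivation:
Trace (tracking n):
result = 20  # -> result = 20
n = 25  # -> n = 25
if result > n:  # condition is False
result = result + n  # -> result = 45
if result > 48:  # condition is False
else:
    n = result // 2  # -> n = 22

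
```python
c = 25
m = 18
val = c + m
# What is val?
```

Trace (tracking val):
c = 25  # -> c = 25
m = 18  # -> m = 18
val = c + m  # -> val = 43

Answer: 43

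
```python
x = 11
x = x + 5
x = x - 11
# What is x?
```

Trace (tracking x):
x = 11  # -> x = 11
x = x + 5  # -> x = 16
x = x - 11  # -> x = 5

Answer: 5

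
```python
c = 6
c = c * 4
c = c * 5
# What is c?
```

Trace (tracking c):
c = 6  # -> c = 6
c = c * 4  # -> c = 24
c = c * 5  # -> c = 120

Answer: 120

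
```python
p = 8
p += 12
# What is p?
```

Trace (tracking p):
p = 8  # -> p = 8
p += 12  # -> p = 20

Answer: 20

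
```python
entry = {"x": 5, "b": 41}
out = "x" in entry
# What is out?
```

Answer: True

Derivation:
Trace (tracking out):
entry = {'x': 5, 'b': 41}  # -> entry = {'x': 5, 'b': 41}
out = 'x' in entry  # -> out = True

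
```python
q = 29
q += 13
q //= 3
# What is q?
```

Trace (tracking q):
q = 29  # -> q = 29
q += 13  # -> q = 42
q //= 3  # -> q = 14

Answer: 14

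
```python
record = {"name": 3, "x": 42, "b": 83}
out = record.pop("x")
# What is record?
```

Trace (tracking record):
record = {'name': 3, 'x': 42, 'b': 83}  # -> record = {'name': 3, 'x': 42, 'b': 83}
out = record.pop('x')  # -> out = 42

Answer: {'name': 3, 'b': 83}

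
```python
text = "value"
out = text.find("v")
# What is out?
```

Trace (tracking out):
text = 'value'  # -> text = 'value'
out = text.find('v')  # -> out = 0

Answer: 0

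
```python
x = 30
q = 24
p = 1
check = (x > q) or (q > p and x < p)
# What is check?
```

Trace (tracking check):
x = 30  # -> x = 30
q = 24  # -> q = 24
p = 1  # -> p = 1
check = x > q or (q > p and x < p)  # -> check = True

Answer: True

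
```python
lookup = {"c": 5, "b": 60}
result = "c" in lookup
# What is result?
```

Trace (tracking result):
lookup = {'c': 5, 'b': 60}  # -> lookup = {'c': 5, 'b': 60}
result = 'c' in lookup  # -> result = True

Answer: True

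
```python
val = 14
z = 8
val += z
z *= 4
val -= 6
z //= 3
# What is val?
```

Trace (tracking val):
val = 14  # -> val = 14
z = 8  # -> z = 8
val += z  # -> val = 22
z *= 4  # -> z = 32
val -= 6  # -> val = 16
z //= 3  # -> z = 10

Answer: 16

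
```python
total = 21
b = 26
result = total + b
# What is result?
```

Answer: 47

Derivation:
Trace (tracking result):
total = 21  # -> total = 21
b = 26  # -> b = 26
result = total + b  # -> result = 47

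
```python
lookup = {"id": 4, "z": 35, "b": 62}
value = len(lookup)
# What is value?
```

Answer: 3

Derivation:
Trace (tracking value):
lookup = {'id': 4, 'z': 35, 'b': 62}  # -> lookup = {'id': 4, 'z': 35, 'b': 62}
value = len(lookup)  # -> value = 3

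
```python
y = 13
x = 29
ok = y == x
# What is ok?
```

Answer: False

Derivation:
Trace (tracking ok):
y = 13  # -> y = 13
x = 29  # -> x = 29
ok = y == x  # -> ok = False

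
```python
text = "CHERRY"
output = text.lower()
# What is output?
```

Trace (tracking output):
text = 'CHERRY'  # -> text = 'CHERRY'
output = text.lower()  # -> output = 'cherry'

Answer: 'cherry'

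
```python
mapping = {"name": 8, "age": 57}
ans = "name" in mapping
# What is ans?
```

Answer: True

Derivation:
Trace (tracking ans):
mapping = {'name': 8, 'age': 57}  # -> mapping = {'name': 8, 'age': 57}
ans = 'name' in mapping  # -> ans = True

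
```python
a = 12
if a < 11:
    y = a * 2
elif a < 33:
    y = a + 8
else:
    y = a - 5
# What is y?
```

Answer: 20

Derivation:
Trace (tracking y):
a = 12  # -> a = 12
if a < 11:  # condition is False
elif a < 33:  # condition is True
    y = a + 8  # -> y = 20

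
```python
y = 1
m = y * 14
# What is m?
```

Trace (tracking m):
y = 1  # -> y = 1
m = y * 14  # -> m = 14

Answer: 14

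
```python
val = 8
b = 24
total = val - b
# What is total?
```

Answer: -16

Derivation:
Trace (tracking total):
val = 8  # -> val = 8
b = 24  # -> b = 24
total = val - b  # -> total = -16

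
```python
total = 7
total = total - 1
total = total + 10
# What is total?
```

Answer: 16

Derivation:
Trace (tracking total):
total = 7  # -> total = 7
total = total - 1  # -> total = 6
total = total + 10  # -> total = 16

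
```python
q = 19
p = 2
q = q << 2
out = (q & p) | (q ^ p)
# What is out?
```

Trace (tracking out):
q = 19  # -> q = 19
p = 2  # -> p = 2
q = q << 2  # -> q = 76
out = q & p | q ^ p  # -> out = 78

Answer: 78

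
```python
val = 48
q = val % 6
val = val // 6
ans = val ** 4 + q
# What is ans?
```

Answer: 4096

Derivation:
Trace (tracking ans):
val = 48  # -> val = 48
q = val % 6  # -> q = 0
val = val // 6  # -> val = 8
ans = val ** 4 + q  # -> ans = 4096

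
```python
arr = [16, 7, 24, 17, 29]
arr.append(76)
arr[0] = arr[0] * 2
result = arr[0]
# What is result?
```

Trace (tracking result):
arr = [16, 7, 24, 17, 29]  # -> arr = [16, 7, 24, 17, 29]
arr.append(76)  # -> arr = [16, 7, 24, 17, 29, 76]
arr[0] = arr[0] * 2  # -> arr = [32, 7, 24, 17, 29, 76]
result = arr[0]  # -> result = 32

Answer: 32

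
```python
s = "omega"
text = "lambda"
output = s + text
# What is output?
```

Answer: 'omegalambda'

Derivation:
Trace (tracking output):
s = 'omega'  # -> s = 'omega'
text = 'lambda'  # -> text = 'lambda'
output = s + text  # -> output = 'omegalambda'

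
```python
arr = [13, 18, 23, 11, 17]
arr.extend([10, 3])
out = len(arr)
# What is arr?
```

Answer: [13, 18, 23, 11, 17, 10, 3]

Derivation:
Trace (tracking arr):
arr = [13, 18, 23, 11, 17]  # -> arr = [13, 18, 23, 11, 17]
arr.extend([10, 3])  # -> arr = [13, 18, 23, 11, 17, 10, 3]
out = len(arr)  # -> out = 7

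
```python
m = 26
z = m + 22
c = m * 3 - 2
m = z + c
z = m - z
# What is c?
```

Answer: 76

Derivation:
Trace (tracking c):
m = 26  # -> m = 26
z = m + 22  # -> z = 48
c = m * 3 - 2  # -> c = 76
m = z + c  # -> m = 124
z = m - z  # -> z = 76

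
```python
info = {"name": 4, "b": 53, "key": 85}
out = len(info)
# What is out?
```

Answer: 3

Derivation:
Trace (tracking out):
info = {'name': 4, 'b': 53, 'key': 85}  # -> info = {'name': 4, 'b': 53, 'key': 85}
out = len(info)  # -> out = 3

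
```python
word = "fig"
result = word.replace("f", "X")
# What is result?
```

Answer: 'Xig'

Derivation:
Trace (tracking result):
word = 'fig'  # -> word = 'fig'
result = word.replace('f', 'X')  # -> result = 'Xig'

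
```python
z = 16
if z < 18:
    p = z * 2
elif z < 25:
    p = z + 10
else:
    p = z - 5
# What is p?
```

Answer: 32

Derivation:
Trace (tracking p):
z = 16  # -> z = 16
if z < 18:  # condition is True
    p = z * 2  # -> p = 32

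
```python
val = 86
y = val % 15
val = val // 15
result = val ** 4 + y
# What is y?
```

Answer: 11

Derivation:
Trace (tracking y):
val = 86  # -> val = 86
y = val % 15  # -> y = 11
val = val // 15  # -> val = 5
result = val ** 4 + y  # -> result = 636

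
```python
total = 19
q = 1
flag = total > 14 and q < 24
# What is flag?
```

Answer: True

Derivation:
Trace (tracking flag):
total = 19  # -> total = 19
q = 1  # -> q = 1
flag = total > 14 and q < 24  # -> flag = True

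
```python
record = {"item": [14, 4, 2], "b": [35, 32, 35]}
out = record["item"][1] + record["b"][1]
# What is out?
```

Answer: 36

Derivation:
Trace (tracking out):
record = {'item': [14, 4, 2], 'b': [35, 32, 35]}  # -> record = {'item': [14, 4, 2], 'b': [35, 32, 35]}
out = record['item'][1] + record['b'][1]  # -> out = 36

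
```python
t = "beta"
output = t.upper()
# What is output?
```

Trace (tracking output):
t = 'beta'  # -> t = 'beta'
output = t.upper()  # -> output = 'BETA'

Answer: 'BETA'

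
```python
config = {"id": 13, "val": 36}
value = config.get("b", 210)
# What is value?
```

Trace (tracking value):
config = {'id': 13, 'val': 36}  # -> config = {'id': 13, 'val': 36}
value = config.get('b', 210)  # -> value = 210

Answer: 210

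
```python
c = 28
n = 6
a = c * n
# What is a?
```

Answer: 168

Derivation:
Trace (tracking a):
c = 28  # -> c = 28
n = 6  # -> n = 6
a = c * n  # -> a = 168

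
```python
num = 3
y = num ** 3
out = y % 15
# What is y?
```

Trace (tracking y):
num = 3  # -> num = 3
y = num ** 3  # -> y = 27
out = y % 15  # -> out = 12

Answer: 27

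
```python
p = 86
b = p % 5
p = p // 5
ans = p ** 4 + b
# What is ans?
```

Answer: 83522

Derivation:
Trace (tracking ans):
p = 86  # -> p = 86
b = p % 5  # -> b = 1
p = p // 5  # -> p = 17
ans = p ** 4 + b  # -> ans = 83522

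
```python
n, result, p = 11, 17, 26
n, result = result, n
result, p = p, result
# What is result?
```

Answer: 26

Derivation:
Trace (tracking result):
n, result, p = (11, 17, 26)  # -> n = 11, result = 17, p = 26
n, result = (result, n)  # -> n = 17, result = 11
result, p = (p, result)  # -> result = 26, p = 11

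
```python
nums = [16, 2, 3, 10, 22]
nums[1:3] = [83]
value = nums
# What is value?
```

Answer: [16, 83, 10, 22]

Derivation:
Trace (tracking value):
nums = [16, 2, 3, 10, 22]  # -> nums = [16, 2, 3, 10, 22]
nums[1:3] = [83]  # -> nums = [16, 83, 10, 22]
value = nums  # -> value = [16, 83, 10, 22]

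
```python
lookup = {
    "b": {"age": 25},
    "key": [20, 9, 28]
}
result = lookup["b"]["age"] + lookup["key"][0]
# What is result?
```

Trace (tracking result):
lookup = {'b': {'age': 25}, 'key': [20, 9, 28]}  # -> lookup = {'b': {'age': 25}, 'key': [20, 9, 28]}
result = lookup['b']['age'] + lookup['key'][0]  # -> result = 45

Answer: 45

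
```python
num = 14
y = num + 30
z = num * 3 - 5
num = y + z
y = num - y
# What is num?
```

Trace (tracking num):
num = 14  # -> num = 14
y = num + 30  # -> y = 44
z = num * 3 - 5  # -> z = 37
num = y + z  # -> num = 81
y = num - y  # -> y = 37

Answer: 81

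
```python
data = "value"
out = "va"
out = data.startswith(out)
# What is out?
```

Answer: True

Derivation:
Trace (tracking out):
data = 'value'  # -> data = 'value'
out = 'va'  # -> out = 'va'
out = data.startswith(out)  # -> out = True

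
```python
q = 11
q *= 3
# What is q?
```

Trace (tracking q):
q = 11  # -> q = 11
q *= 3  # -> q = 33

Answer: 33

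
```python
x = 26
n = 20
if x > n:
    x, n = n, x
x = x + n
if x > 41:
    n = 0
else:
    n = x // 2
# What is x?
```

Answer: 46

Derivation:
Trace (tracking x):
x = 26  # -> x = 26
n = 20  # -> n = 20
if x > n:  # condition is True
    x, n = (n, x)  # -> x = 20, n = 26
x = x + n  # -> x = 46
if x > 41:  # condition is True
    n = 0  # -> n = 0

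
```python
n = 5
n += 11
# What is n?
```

Answer: 16

Derivation:
Trace (tracking n):
n = 5  # -> n = 5
n += 11  # -> n = 16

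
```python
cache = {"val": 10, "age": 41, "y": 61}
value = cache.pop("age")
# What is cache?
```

Trace (tracking cache):
cache = {'val': 10, 'age': 41, 'y': 61}  # -> cache = {'val': 10, 'age': 41, 'y': 61}
value = cache.pop('age')  # -> value = 41

Answer: {'val': 10, 'y': 61}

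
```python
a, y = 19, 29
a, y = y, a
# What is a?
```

Answer: 29

Derivation:
Trace (tracking a):
a, y = (19, 29)  # -> a = 19, y = 29
a, y = (y, a)  # -> a = 29, y = 19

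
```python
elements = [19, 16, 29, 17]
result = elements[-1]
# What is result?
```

Answer: 17

Derivation:
Trace (tracking result):
elements = [19, 16, 29, 17]  # -> elements = [19, 16, 29, 17]
result = elements[-1]  # -> result = 17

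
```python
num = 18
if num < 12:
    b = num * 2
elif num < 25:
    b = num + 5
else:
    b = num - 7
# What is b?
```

Trace (tracking b):
num = 18  # -> num = 18
if num < 12:  # condition is False
elif num < 25:  # condition is True
    b = num + 5  # -> b = 23

Answer: 23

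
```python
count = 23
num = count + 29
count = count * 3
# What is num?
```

Answer: 52

Derivation:
Trace (tracking num):
count = 23  # -> count = 23
num = count + 29  # -> num = 52
count = count * 3  # -> count = 69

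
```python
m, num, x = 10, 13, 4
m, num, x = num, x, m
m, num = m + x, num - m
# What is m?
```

Trace (tracking m):
m, num, x = (10, 13, 4)  # -> m = 10, num = 13, x = 4
m, num, x = (num, x, m)  # -> m = 13, num = 4, x = 10
m, num = (m + x, num - m)  # -> m = 23, num = -9

Answer: 23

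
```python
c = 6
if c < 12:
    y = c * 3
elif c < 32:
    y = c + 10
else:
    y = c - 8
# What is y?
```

Trace (tracking y):
c = 6  # -> c = 6
if c < 12:  # condition is True
    y = c * 3  # -> y = 18

Answer: 18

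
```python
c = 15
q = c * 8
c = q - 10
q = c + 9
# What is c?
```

Trace (tracking c):
c = 15  # -> c = 15
q = c * 8  # -> q = 120
c = q - 10  # -> c = 110
q = c + 9  # -> q = 119

Answer: 110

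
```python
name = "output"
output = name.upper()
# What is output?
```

Answer: 'OUTPUT'

Derivation:
Trace (tracking output):
name = 'output'  # -> name = 'output'
output = name.upper()  # -> output = 'OUTPUT'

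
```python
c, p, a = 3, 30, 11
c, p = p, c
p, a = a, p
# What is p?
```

Trace (tracking p):
c, p, a = (3, 30, 11)  # -> c = 3, p = 30, a = 11
c, p = (p, c)  # -> c = 30, p = 3
p, a = (a, p)  # -> p = 11, a = 3

Answer: 11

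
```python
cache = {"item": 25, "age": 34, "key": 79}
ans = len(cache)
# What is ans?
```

Answer: 3

Derivation:
Trace (tracking ans):
cache = {'item': 25, 'age': 34, 'key': 79}  # -> cache = {'item': 25, 'age': 34, 'key': 79}
ans = len(cache)  # -> ans = 3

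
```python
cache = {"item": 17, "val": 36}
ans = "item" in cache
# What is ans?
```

Answer: True

Derivation:
Trace (tracking ans):
cache = {'item': 17, 'val': 36}  # -> cache = {'item': 17, 'val': 36}
ans = 'item' in cache  # -> ans = True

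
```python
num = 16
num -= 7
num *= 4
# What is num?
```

Answer: 36

Derivation:
Trace (tracking num):
num = 16  # -> num = 16
num -= 7  # -> num = 9
num *= 4  # -> num = 36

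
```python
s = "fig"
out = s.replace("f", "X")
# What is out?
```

Trace (tracking out):
s = 'fig'  # -> s = 'fig'
out = s.replace('f', 'X')  # -> out = 'Xig'

Answer: 'Xig'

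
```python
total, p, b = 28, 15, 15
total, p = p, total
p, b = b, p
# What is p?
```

Trace (tracking p):
total, p, b = (28, 15, 15)  # -> total = 28, p = 15, b = 15
total, p = (p, total)  # -> total = 15, p = 28
p, b = (b, p)  # -> p = 15, b = 28

Answer: 15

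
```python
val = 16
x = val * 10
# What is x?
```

Trace (tracking x):
val = 16  # -> val = 16
x = val * 10  # -> x = 160

Answer: 160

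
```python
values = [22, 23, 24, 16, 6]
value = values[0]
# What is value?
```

Answer: 22

Derivation:
Trace (tracking value):
values = [22, 23, 24, 16, 6]  # -> values = [22, 23, 24, 16, 6]
value = values[0]  # -> value = 22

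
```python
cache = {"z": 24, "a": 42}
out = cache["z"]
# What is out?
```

Answer: 24

Derivation:
Trace (tracking out):
cache = {'z': 24, 'a': 42}  # -> cache = {'z': 24, 'a': 42}
out = cache['z']  # -> out = 24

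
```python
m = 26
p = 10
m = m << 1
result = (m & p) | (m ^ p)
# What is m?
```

Answer: 52

Derivation:
Trace (tracking m):
m = 26  # -> m = 26
p = 10  # -> p = 10
m = m << 1  # -> m = 52
result = m & p | m ^ p  # -> result = 62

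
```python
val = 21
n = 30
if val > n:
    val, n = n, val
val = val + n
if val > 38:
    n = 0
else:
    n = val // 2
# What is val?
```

Answer: 51

Derivation:
Trace (tracking val):
val = 21  # -> val = 21
n = 30  # -> n = 30
if val > n:  # condition is False
val = val + n  # -> val = 51
if val > 38:  # condition is True
    n = 0  # -> n = 0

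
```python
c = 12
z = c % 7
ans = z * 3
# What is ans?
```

Trace (tracking ans):
c = 12  # -> c = 12
z = c % 7  # -> z = 5
ans = z * 3  # -> ans = 15

Answer: 15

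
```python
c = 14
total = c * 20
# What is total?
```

Trace (tracking total):
c = 14  # -> c = 14
total = c * 20  # -> total = 280

Answer: 280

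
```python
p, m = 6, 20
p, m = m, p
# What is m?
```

Trace (tracking m):
p, m = (6, 20)  # -> p = 6, m = 20
p, m = (m, p)  # -> p = 20, m = 6

Answer: 6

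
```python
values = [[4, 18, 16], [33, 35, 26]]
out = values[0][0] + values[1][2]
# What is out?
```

Trace (tracking out):
values = [[4, 18, 16], [33, 35, 26]]  # -> values = [[4, 18, 16], [33, 35, 26]]
out = values[0][0] + values[1][2]  # -> out = 30

Answer: 30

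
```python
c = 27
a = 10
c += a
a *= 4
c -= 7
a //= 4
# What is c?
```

Answer: 30

Derivation:
Trace (tracking c):
c = 27  # -> c = 27
a = 10  # -> a = 10
c += a  # -> c = 37
a *= 4  # -> a = 40
c -= 7  # -> c = 30
a //= 4  # -> a = 10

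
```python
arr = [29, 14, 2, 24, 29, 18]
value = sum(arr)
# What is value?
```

Answer: 116

Derivation:
Trace (tracking value):
arr = [29, 14, 2, 24, 29, 18]  # -> arr = [29, 14, 2, 24, 29, 18]
value = sum(arr)  # -> value = 116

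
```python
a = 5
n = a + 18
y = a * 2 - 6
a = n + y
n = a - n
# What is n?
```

Trace (tracking n):
a = 5  # -> a = 5
n = a + 18  # -> n = 23
y = a * 2 - 6  # -> y = 4
a = n + y  # -> a = 27
n = a - n  # -> n = 4

Answer: 4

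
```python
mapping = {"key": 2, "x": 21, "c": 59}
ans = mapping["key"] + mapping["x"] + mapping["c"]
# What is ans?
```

Answer: 82

Derivation:
Trace (tracking ans):
mapping = {'key': 2, 'x': 21, 'c': 59}  # -> mapping = {'key': 2, 'x': 21, 'c': 59}
ans = mapping['key'] + mapping['x'] + mapping['c']  # -> ans = 82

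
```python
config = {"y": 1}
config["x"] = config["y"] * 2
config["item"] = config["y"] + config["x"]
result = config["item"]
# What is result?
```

Trace (tracking result):
config = {'y': 1}  # -> config = {'y': 1}
config['x'] = config['y'] * 2  # -> config = {'y': 1, 'x': 2}
config['item'] = config['y'] + config['x']  # -> config = {'y': 1, 'x': 2, 'item': 3}
result = config['item']  # -> result = 3

Answer: 3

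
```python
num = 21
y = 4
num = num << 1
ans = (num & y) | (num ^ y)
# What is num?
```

Trace (tracking num):
num = 21  # -> num = 21
y = 4  # -> y = 4
num = num << 1  # -> num = 42
ans = num & y | num ^ y  # -> ans = 46

Answer: 42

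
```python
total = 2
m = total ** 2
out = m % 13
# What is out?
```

Answer: 4

Derivation:
Trace (tracking out):
total = 2  # -> total = 2
m = total ** 2  # -> m = 4
out = m % 13  # -> out = 4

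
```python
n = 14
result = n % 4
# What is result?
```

Answer: 2

Derivation:
Trace (tracking result):
n = 14  # -> n = 14
result = n % 4  # -> result = 2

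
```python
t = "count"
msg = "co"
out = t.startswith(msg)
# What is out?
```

Trace (tracking out):
t = 'count'  # -> t = 'count'
msg = 'co'  # -> msg = 'co'
out = t.startswith(msg)  # -> out = True

Answer: True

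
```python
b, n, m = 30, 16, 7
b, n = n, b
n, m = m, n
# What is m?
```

Answer: 30

Derivation:
Trace (tracking m):
b, n, m = (30, 16, 7)  # -> b = 30, n = 16, m = 7
b, n = (n, b)  # -> b = 16, n = 30
n, m = (m, n)  # -> n = 7, m = 30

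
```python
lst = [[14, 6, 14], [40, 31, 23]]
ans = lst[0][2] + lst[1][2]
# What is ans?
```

Answer: 37

Derivation:
Trace (tracking ans):
lst = [[14, 6, 14], [40, 31, 23]]  # -> lst = [[14, 6, 14], [40, 31, 23]]
ans = lst[0][2] + lst[1][2]  # -> ans = 37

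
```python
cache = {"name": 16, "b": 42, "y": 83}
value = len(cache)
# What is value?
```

Answer: 3

Derivation:
Trace (tracking value):
cache = {'name': 16, 'b': 42, 'y': 83}  # -> cache = {'name': 16, 'b': 42, 'y': 83}
value = len(cache)  # -> value = 3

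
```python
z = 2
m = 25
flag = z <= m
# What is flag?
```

Answer: True

Derivation:
Trace (tracking flag):
z = 2  # -> z = 2
m = 25  # -> m = 25
flag = z <= m  # -> flag = True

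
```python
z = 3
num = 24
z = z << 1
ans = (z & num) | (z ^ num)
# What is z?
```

Answer: 6

Derivation:
Trace (tracking z):
z = 3  # -> z = 3
num = 24  # -> num = 24
z = z << 1  # -> z = 6
ans = z & num | z ^ num  # -> ans = 30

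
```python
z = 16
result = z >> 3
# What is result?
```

Answer: 2

Derivation:
Trace (tracking result):
z = 16  # -> z = 16
result = z >> 3  # -> result = 2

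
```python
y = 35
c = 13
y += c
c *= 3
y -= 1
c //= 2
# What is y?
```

Answer: 47

Derivation:
Trace (tracking y):
y = 35  # -> y = 35
c = 13  # -> c = 13
y += c  # -> y = 48
c *= 3  # -> c = 39
y -= 1  # -> y = 47
c //= 2  # -> c = 19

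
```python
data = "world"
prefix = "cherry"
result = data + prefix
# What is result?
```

Answer: 'worldcherry'

Derivation:
Trace (tracking result):
data = 'world'  # -> data = 'world'
prefix = 'cherry'  # -> prefix = 'cherry'
result = data + prefix  # -> result = 'worldcherry'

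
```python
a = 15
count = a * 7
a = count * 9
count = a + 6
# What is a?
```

Trace (tracking a):
a = 15  # -> a = 15
count = a * 7  # -> count = 105
a = count * 9  # -> a = 945
count = a + 6  # -> count = 951

Answer: 945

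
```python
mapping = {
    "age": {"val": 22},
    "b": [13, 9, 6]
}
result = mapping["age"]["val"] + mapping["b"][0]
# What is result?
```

Trace (tracking result):
mapping = {'age': {'val': 22}, 'b': [13, 9, 6]}  # -> mapping = {'age': {'val': 22}, 'b': [13, 9, 6]}
result = mapping['age']['val'] + mapping['b'][0]  # -> result = 35

Answer: 35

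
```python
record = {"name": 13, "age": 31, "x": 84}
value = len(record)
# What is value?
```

Answer: 3

Derivation:
Trace (tracking value):
record = {'name': 13, 'age': 31, 'x': 84}  # -> record = {'name': 13, 'age': 31, 'x': 84}
value = len(record)  # -> value = 3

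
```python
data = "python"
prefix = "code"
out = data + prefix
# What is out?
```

Answer: 'pythoncode'

Derivation:
Trace (tracking out):
data = 'python'  # -> data = 'python'
prefix = 'code'  # -> prefix = 'code'
out = data + prefix  # -> out = 'pythoncode'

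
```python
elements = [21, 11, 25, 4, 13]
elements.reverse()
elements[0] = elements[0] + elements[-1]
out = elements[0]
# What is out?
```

Trace (tracking out):
elements = [21, 11, 25, 4, 13]  # -> elements = [21, 11, 25, 4, 13]
elements.reverse()  # -> elements = [13, 4, 25, 11, 21]
elements[0] = elements[0] + elements[-1]  # -> elements = [34, 4, 25, 11, 21]
out = elements[0]  # -> out = 34

Answer: 34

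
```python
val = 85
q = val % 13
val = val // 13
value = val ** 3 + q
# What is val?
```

Answer: 6

Derivation:
Trace (tracking val):
val = 85  # -> val = 85
q = val % 13  # -> q = 7
val = val // 13  # -> val = 6
value = val ** 3 + q  # -> value = 223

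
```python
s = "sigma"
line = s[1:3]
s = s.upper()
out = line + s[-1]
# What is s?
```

Trace (tracking s):
s = 'sigma'  # -> s = 'sigma'
line = s[1:3]  # -> line = 'ig'
s = s.upper()  # -> s = 'SIGMA'
out = line + s[-1]  # -> out = 'igA'

Answer: 'SIGMA'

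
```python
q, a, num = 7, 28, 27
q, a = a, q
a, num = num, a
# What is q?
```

Answer: 28

Derivation:
Trace (tracking q):
q, a, num = (7, 28, 27)  # -> q = 7, a = 28, num = 27
q, a = (a, q)  # -> q = 28, a = 7
a, num = (num, a)  # -> a = 27, num = 7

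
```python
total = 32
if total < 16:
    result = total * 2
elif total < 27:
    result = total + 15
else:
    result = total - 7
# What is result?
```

Trace (tracking result):
total = 32  # -> total = 32
if total < 16:  # condition is False
elif total < 27:  # condition is False
else:
    result = total - 7  # -> result = 25

Answer: 25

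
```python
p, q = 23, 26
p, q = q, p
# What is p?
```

Trace (tracking p):
p, q = (23, 26)  # -> p = 23, q = 26
p, q = (q, p)  # -> p = 26, q = 23

Answer: 26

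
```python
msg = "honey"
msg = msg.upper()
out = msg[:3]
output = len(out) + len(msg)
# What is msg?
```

Trace (tracking msg):
msg = 'honey'  # -> msg = 'honey'
msg = msg.upper()  # -> msg = 'HONEY'
out = msg[:3]  # -> out = 'HON'
output = len(out) + len(msg)  # -> output = 8

Answer: 'HONEY'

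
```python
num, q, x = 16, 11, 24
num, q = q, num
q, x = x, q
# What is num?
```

Trace (tracking num):
num, q, x = (16, 11, 24)  # -> num = 16, q = 11, x = 24
num, q = (q, num)  # -> num = 11, q = 16
q, x = (x, q)  # -> q = 24, x = 16

Answer: 11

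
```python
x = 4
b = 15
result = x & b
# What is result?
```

Answer: 4

Derivation:
Trace (tracking result):
x = 4  # -> x = 4
b = 15  # -> b = 15
result = x & b  # -> result = 4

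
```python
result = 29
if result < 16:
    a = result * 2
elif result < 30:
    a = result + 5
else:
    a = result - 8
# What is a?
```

Answer: 34

Derivation:
Trace (tracking a):
result = 29  # -> result = 29
if result < 16:  # condition is False
elif result < 30:  # condition is True
    a = result + 5  # -> a = 34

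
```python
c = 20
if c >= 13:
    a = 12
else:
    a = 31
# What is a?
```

Trace (tracking a):
c = 20  # -> c = 20
if c >= 13:  # condition is True
    a = 12  # -> a = 12

Answer: 12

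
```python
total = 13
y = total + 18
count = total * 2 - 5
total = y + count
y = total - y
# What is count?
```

Answer: 21

Derivation:
Trace (tracking count):
total = 13  # -> total = 13
y = total + 18  # -> y = 31
count = total * 2 - 5  # -> count = 21
total = y + count  # -> total = 52
y = total - y  # -> y = 21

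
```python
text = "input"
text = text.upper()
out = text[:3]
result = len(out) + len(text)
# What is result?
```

Answer: 8

Derivation:
Trace (tracking result):
text = 'input'  # -> text = 'input'
text = text.upper()  # -> text = 'INPUT'
out = text[:3]  # -> out = 'INP'
result = len(out) + len(text)  # -> result = 8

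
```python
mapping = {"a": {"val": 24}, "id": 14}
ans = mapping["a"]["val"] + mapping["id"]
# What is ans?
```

Answer: 38

Derivation:
Trace (tracking ans):
mapping = {'a': {'val': 24}, 'id': 14}  # -> mapping = {'a': {'val': 24}, 'id': 14}
ans = mapping['a']['val'] + mapping['id']  # -> ans = 38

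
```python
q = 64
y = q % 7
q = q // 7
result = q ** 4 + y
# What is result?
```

Answer: 6562

Derivation:
Trace (tracking result):
q = 64  # -> q = 64
y = q % 7  # -> y = 1
q = q // 7  # -> q = 9
result = q ** 4 + y  # -> result = 6562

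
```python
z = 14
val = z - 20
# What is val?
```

Trace (tracking val):
z = 14  # -> z = 14
val = z - 20  # -> val = -6

Answer: -6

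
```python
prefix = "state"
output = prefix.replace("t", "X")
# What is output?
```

Answer: 'sXaXe'

Derivation:
Trace (tracking output):
prefix = 'state'  # -> prefix = 'state'
output = prefix.replace('t', 'X')  # -> output = 'sXaXe'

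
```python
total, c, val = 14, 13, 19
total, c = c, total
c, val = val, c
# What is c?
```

Trace (tracking c):
total, c, val = (14, 13, 19)  # -> total = 14, c = 13, val = 19
total, c = (c, total)  # -> total = 13, c = 14
c, val = (val, c)  # -> c = 19, val = 14

Answer: 19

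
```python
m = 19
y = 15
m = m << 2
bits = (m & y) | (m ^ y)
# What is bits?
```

Answer: 79

Derivation:
Trace (tracking bits):
m = 19  # -> m = 19
y = 15  # -> y = 15
m = m << 2  # -> m = 76
bits = m & y | m ^ y  # -> bits = 79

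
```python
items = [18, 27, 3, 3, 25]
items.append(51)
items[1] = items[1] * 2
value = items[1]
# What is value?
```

Answer: 54

Derivation:
Trace (tracking value):
items = [18, 27, 3, 3, 25]  # -> items = [18, 27, 3, 3, 25]
items.append(51)  # -> items = [18, 27, 3, 3, 25, 51]
items[1] = items[1] * 2  # -> items = [18, 54, 3, 3, 25, 51]
value = items[1]  # -> value = 54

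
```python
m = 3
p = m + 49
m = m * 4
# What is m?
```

Answer: 12

Derivation:
Trace (tracking m):
m = 3  # -> m = 3
p = m + 49  # -> p = 52
m = m * 4  # -> m = 12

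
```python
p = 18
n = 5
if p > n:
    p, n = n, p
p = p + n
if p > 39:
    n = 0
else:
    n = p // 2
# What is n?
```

Answer: 11

Derivation:
Trace (tracking n):
p = 18  # -> p = 18
n = 5  # -> n = 5
if p > n:  # condition is True
    p, n = (n, p)  # -> p = 5, n = 18
p = p + n  # -> p = 23
if p > 39:  # condition is False
else:
    n = p // 2  # -> n = 11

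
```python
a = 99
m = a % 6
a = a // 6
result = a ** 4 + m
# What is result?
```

Answer: 65539

Derivation:
Trace (tracking result):
a = 99  # -> a = 99
m = a % 6  # -> m = 3
a = a // 6  # -> a = 16
result = a ** 4 + m  # -> result = 65539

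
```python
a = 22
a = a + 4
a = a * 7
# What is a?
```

Answer: 182

Derivation:
Trace (tracking a):
a = 22  # -> a = 22
a = a + 4  # -> a = 26
a = a * 7  # -> a = 182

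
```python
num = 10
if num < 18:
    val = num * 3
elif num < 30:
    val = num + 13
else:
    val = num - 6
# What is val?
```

Answer: 30

Derivation:
Trace (tracking val):
num = 10  # -> num = 10
if num < 18:  # condition is True
    val = num * 3  # -> val = 30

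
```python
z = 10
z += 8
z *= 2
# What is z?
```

Answer: 36

Derivation:
Trace (tracking z):
z = 10  # -> z = 10
z += 8  # -> z = 18
z *= 2  # -> z = 36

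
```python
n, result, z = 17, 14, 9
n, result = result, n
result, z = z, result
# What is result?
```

Answer: 9

Derivation:
Trace (tracking result):
n, result, z = (17, 14, 9)  # -> n = 17, result = 14, z = 9
n, result = (result, n)  # -> n = 14, result = 17
result, z = (z, result)  # -> result = 9, z = 17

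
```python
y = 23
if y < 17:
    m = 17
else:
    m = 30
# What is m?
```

Answer: 30

Derivation:
Trace (tracking m):
y = 23  # -> y = 23
if y < 17:  # condition is False
else:
    m = 30  # -> m = 30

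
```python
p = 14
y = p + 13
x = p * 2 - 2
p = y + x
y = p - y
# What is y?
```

Trace (tracking y):
p = 14  # -> p = 14
y = p + 13  # -> y = 27
x = p * 2 - 2  # -> x = 26
p = y + x  # -> p = 53
y = p - y  # -> y = 26

Answer: 26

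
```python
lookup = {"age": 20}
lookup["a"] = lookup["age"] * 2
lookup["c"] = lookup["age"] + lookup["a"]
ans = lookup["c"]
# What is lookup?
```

Trace (tracking lookup):
lookup = {'age': 20}  # -> lookup = {'age': 20}
lookup['a'] = lookup['age'] * 2  # -> lookup = {'age': 20, 'a': 40}
lookup['c'] = lookup['age'] + lookup['a']  # -> lookup = {'age': 20, 'a': 40, 'c': 60}
ans = lookup['c']  # -> ans = 60

Answer: {'age': 20, 'a': 40, 'c': 60}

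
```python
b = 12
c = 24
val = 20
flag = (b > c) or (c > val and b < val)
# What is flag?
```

Answer: True

Derivation:
Trace (tracking flag):
b = 12  # -> b = 12
c = 24  # -> c = 24
val = 20  # -> val = 20
flag = b > c or (c > val and b < val)  # -> flag = True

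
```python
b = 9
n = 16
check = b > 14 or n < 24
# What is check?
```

Trace (tracking check):
b = 9  # -> b = 9
n = 16  # -> n = 16
check = b > 14 or n < 24  # -> check = True

Answer: True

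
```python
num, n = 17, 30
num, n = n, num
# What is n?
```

Trace (tracking n):
num, n = (17, 30)  # -> num = 17, n = 30
num, n = (n, num)  # -> num = 30, n = 17

Answer: 17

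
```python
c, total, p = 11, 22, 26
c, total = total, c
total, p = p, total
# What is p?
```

Trace (tracking p):
c, total, p = (11, 22, 26)  # -> c = 11, total = 22, p = 26
c, total = (total, c)  # -> c = 22, total = 11
total, p = (p, total)  # -> total = 26, p = 11

Answer: 11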